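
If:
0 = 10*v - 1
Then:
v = 1/10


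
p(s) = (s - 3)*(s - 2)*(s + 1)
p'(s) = (s - 3)*(s - 2) + (s - 3)*(s + 1) + (s - 2)*(s + 1)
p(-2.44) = -34.78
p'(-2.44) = 38.38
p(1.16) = 3.34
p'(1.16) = -4.24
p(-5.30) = -260.54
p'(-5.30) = 127.67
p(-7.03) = -546.14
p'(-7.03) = 205.50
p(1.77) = 0.78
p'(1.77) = -3.76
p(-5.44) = -278.80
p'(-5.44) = 133.30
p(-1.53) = -8.48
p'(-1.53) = 20.26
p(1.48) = 1.96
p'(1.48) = -4.27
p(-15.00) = -4284.00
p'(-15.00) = 796.00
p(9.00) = 420.00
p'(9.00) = 172.00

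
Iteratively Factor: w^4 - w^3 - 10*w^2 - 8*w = (w)*(w^3 - w^2 - 10*w - 8) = w*(w + 1)*(w^2 - 2*w - 8) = w*(w - 4)*(w + 1)*(w + 2)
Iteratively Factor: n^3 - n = (n)*(n^2 - 1) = n*(n - 1)*(n + 1)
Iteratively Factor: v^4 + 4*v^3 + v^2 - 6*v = (v + 3)*(v^3 + v^2 - 2*v) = (v + 2)*(v + 3)*(v^2 - v) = v*(v + 2)*(v + 3)*(v - 1)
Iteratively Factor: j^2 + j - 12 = (j - 3)*(j + 4)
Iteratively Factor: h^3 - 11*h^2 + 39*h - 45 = (h - 5)*(h^2 - 6*h + 9) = (h - 5)*(h - 3)*(h - 3)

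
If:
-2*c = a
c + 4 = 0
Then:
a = 8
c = -4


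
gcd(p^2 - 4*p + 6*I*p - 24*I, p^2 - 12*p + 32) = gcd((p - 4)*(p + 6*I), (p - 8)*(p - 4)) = p - 4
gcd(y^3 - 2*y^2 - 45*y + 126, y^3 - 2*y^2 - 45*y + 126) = y^3 - 2*y^2 - 45*y + 126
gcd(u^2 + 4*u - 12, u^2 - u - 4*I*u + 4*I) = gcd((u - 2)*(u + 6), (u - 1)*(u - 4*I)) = 1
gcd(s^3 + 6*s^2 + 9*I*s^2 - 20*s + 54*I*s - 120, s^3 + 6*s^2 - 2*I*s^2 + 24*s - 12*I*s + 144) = s^2 + s*(6 + 4*I) + 24*I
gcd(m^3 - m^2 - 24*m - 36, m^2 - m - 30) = m - 6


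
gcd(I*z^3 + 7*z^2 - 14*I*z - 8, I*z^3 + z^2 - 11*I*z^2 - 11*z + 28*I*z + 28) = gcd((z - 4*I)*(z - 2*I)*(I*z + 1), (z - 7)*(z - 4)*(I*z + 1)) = z - I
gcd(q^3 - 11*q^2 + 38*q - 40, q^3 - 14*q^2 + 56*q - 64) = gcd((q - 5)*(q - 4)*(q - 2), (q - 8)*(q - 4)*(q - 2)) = q^2 - 6*q + 8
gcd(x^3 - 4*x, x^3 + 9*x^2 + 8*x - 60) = x - 2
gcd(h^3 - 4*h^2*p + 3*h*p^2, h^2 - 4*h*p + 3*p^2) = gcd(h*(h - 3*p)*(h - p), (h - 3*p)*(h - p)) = h^2 - 4*h*p + 3*p^2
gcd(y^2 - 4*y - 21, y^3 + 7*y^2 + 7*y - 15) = y + 3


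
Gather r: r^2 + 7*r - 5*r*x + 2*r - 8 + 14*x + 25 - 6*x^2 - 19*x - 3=r^2 + r*(9 - 5*x) - 6*x^2 - 5*x + 14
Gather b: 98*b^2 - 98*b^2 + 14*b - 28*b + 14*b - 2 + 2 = 0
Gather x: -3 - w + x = -w + x - 3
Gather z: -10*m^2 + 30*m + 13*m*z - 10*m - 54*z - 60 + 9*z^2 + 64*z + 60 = -10*m^2 + 20*m + 9*z^2 + z*(13*m + 10)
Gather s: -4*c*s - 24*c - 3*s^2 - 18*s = -24*c - 3*s^2 + s*(-4*c - 18)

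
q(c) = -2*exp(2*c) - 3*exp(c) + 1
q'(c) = -4*exp(2*c) - 3*exp(c)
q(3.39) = -1848.14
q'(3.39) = -3609.27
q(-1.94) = 0.53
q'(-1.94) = -0.51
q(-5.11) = 0.98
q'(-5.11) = -0.02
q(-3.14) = 0.87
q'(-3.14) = -0.14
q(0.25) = -6.15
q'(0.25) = -10.45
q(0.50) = -9.38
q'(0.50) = -15.82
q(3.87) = -4739.77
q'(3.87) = -9337.72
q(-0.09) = -3.41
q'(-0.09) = -6.08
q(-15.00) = 1.00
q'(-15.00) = 0.00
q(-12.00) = 1.00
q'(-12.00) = 0.00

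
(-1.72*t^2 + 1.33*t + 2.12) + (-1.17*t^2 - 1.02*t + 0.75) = -2.89*t^2 + 0.31*t + 2.87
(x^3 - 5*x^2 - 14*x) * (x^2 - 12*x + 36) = x^5 - 17*x^4 + 82*x^3 - 12*x^2 - 504*x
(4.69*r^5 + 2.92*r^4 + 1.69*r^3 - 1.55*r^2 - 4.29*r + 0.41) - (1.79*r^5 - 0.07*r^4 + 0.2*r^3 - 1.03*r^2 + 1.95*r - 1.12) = 2.9*r^5 + 2.99*r^4 + 1.49*r^3 - 0.52*r^2 - 6.24*r + 1.53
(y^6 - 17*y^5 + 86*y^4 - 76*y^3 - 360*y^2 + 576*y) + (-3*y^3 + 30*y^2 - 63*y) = y^6 - 17*y^5 + 86*y^4 - 79*y^3 - 330*y^2 + 513*y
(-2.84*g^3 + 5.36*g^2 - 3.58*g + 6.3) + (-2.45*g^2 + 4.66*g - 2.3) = -2.84*g^3 + 2.91*g^2 + 1.08*g + 4.0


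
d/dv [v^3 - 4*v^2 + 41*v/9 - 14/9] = 3*v^2 - 8*v + 41/9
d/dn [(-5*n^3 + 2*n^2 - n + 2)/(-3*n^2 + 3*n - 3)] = (5*n^4 - 10*n^3 + 16*n^2 - 1)/(3*(n^4 - 2*n^3 + 3*n^2 - 2*n + 1))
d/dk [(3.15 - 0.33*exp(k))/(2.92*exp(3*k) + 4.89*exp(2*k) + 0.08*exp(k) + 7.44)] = (1.9272*exp(3*k) - 25.9803*exp(2*k) - 30.807*exp(k) - 2.7072)*exp(k)/(8.5264*exp(6*k) + 28.5576*exp(5*k) + 24.3793*exp(4*k) + 44.232*exp(3*k) + 72.7696*exp(2*k) + 1.1904*exp(k) + 55.3536)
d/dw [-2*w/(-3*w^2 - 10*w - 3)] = 6*(1 - w^2)/(9*w^4 + 60*w^3 + 118*w^2 + 60*w + 9)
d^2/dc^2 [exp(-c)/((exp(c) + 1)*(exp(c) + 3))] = (9*exp(4*c) + 44*exp(3*c) + 70*exp(2*c) + 36*exp(c) + 9)*exp(-c)/(exp(6*c) + 12*exp(5*c) + 57*exp(4*c) + 136*exp(3*c) + 171*exp(2*c) + 108*exp(c) + 27)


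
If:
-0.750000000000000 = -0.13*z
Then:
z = 5.77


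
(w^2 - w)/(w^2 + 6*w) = (w - 1)/(w + 6)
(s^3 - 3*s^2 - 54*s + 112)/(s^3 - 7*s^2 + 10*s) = (s^2 - s - 56)/(s*(s - 5))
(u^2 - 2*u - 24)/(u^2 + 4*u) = (u - 6)/u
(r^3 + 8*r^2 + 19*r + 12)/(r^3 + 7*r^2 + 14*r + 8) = (r + 3)/(r + 2)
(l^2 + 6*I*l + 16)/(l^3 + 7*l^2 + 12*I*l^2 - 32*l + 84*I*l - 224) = (l - 2*I)/(l^2 + l*(7 + 4*I) + 28*I)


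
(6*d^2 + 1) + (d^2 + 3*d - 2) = 7*d^2 + 3*d - 1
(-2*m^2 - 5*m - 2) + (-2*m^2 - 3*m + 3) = -4*m^2 - 8*m + 1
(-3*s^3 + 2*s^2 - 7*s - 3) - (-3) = -3*s^3 + 2*s^2 - 7*s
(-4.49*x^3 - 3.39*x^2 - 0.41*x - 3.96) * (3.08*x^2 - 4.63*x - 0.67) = -13.8292*x^5 + 10.3475*x^4 + 17.4412*x^3 - 8.0272*x^2 + 18.6095*x + 2.6532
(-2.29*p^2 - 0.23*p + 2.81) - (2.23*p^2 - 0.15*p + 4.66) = -4.52*p^2 - 0.08*p - 1.85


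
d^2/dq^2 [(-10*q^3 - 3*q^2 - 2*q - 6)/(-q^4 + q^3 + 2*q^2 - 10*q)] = 2*(10*q^9 + 9*q^8 + 63*q^7 - 667*q^6 + 24*q^5 - 30*q^4 + 1304*q^3 - 108*q^2 - 360*q + 600)/(q^3*(q^9 - 3*q^8 - 3*q^7 + 41*q^6 - 54*q^5 - 102*q^4 + 412*q^3 - 180*q^2 - 600*q + 1000))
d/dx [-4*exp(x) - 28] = -4*exp(x)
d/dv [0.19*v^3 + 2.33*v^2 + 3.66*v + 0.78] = 0.57*v^2 + 4.66*v + 3.66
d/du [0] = 0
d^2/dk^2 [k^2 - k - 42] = 2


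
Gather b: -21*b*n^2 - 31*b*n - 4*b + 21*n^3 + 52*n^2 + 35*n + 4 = b*(-21*n^2 - 31*n - 4) + 21*n^3 + 52*n^2 + 35*n + 4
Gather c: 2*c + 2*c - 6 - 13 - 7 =4*c - 26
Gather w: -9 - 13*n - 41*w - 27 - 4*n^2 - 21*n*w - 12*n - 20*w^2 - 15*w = -4*n^2 - 25*n - 20*w^2 + w*(-21*n - 56) - 36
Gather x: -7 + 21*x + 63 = 21*x + 56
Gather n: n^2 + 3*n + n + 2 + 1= n^2 + 4*n + 3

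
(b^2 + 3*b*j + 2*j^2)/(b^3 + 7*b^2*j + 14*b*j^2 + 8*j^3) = 1/(b + 4*j)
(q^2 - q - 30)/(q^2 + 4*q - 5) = (q - 6)/(q - 1)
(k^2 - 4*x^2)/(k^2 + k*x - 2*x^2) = (-k + 2*x)/(-k + x)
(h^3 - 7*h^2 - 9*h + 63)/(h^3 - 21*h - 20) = (-h^3 + 7*h^2 + 9*h - 63)/(-h^3 + 21*h + 20)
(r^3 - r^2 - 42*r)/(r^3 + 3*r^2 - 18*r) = (r - 7)/(r - 3)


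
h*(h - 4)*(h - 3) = h^3 - 7*h^2 + 12*h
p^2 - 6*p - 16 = (p - 8)*(p + 2)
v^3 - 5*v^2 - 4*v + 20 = (v - 5)*(v - 2)*(v + 2)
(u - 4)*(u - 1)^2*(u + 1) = u^4 - 5*u^3 + 3*u^2 + 5*u - 4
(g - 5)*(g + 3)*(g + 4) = g^3 + 2*g^2 - 23*g - 60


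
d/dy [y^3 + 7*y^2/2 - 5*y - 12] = 3*y^2 + 7*y - 5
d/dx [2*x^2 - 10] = 4*x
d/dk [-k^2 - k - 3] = -2*k - 1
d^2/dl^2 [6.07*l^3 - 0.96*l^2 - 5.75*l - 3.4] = 36.42*l - 1.92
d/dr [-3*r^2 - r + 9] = -6*r - 1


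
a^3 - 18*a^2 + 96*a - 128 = (a - 8)^2*(a - 2)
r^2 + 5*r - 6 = (r - 1)*(r + 6)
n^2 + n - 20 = (n - 4)*(n + 5)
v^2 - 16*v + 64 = (v - 8)^2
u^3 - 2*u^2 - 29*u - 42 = (u - 7)*(u + 2)*(u + 3)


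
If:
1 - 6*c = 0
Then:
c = 1/6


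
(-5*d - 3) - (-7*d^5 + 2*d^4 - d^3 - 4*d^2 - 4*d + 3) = 7*d^5 - 2*d^4 + d^3 + 4*d^2 - d - 6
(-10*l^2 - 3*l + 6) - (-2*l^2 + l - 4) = -8*l^2 - 4*l + 10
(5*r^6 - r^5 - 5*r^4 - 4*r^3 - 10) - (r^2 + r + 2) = 5*r^6 - r^5 - 5*r^4 - 4*r^3 - r^2 - r - 12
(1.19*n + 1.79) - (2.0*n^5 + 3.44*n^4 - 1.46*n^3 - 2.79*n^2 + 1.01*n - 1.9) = -2.0*n^5 - 3.44*n^4 + 1.46*n^3 + 2.79*n^2 + 0.18*n + 3.69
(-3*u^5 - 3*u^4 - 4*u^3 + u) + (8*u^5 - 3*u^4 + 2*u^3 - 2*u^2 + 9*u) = 5*u^5 - 6*u^4 - 2*u^3 - 2*u^2 + 10*u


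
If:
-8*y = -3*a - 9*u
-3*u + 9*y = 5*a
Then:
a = 19*y/12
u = 13*y/36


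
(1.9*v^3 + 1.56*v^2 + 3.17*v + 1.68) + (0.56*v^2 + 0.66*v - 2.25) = 1.9*v^3 + 2.12*v^2 + 3.83*v - 0.57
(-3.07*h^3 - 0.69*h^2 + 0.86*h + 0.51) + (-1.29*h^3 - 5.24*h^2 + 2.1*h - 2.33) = -4.36*h^3 - 5.93*h^2 + 2.96*h - 1.82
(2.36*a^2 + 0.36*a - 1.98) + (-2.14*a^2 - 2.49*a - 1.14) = 0.22*a^2 - 2.13*a - 3.12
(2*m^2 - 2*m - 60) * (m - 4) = 2*m^3 - 10*m^2 - 52*m + 240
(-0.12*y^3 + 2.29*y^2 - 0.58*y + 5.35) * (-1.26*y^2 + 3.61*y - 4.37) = 0.1512*y^5 - 3.3186*y^4 + 9.5221*y^3 - 18.8421*y^2 + 21.8481*y - 23.3795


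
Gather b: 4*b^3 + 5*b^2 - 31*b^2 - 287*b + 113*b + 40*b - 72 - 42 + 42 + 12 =4*b^3 - 26*b^2 - 134*b - 60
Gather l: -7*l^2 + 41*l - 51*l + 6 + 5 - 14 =-7*l^2 - 10*l - 3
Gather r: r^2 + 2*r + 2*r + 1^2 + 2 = r^2 + 4*r + 3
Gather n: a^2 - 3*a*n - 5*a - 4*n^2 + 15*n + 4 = a^2 - 5*a - 4*n^2 + n*(15 - 3*a) + 4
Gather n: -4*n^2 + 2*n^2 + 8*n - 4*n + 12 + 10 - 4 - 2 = -2*n^2 + 4*n + 16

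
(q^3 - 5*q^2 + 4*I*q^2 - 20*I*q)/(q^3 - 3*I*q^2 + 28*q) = (q - 5)/(q - 7*I)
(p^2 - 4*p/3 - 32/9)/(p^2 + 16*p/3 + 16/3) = (p - 8/3)/(p + 4)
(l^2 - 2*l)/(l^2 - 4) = l/(l + 2)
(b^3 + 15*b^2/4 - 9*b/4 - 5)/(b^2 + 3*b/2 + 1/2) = (4*b^2 + 11*b - 20)/(2*(2*b + 1))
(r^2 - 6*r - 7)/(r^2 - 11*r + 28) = (r + 1)/(r - 4)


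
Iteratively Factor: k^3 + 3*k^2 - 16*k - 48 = (k - 4)*(k^2 + 7*k + 12) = (k - 4)*(k + 3)*(k + 4)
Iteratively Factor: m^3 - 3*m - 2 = (m + 1)*(m^2 - m - 2) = (m - 2)*(m + 1)*(m + 1)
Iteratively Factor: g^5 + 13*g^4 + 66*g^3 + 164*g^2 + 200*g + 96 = (g + 2)*(g^4 + 11*g^3 + 44*g^2 + 76*g + 48) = (g + 2)^2*(g^3 + 9*g^2 + 26*g + 24) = (g + 2)^2*(g + 4)*(g^2 + 5*g + 6) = (g + 2)^2*(g + 3)*(g + 4)*(g + 2)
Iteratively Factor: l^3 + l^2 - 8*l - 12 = (l - 3)*(l^2 + 4*l + 4) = (l - 3)*(l + 2)*(l + 2)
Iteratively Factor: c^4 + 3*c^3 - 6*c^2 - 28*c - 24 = (c + 2)*(c^3 + c^2 - 8*c - 12) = (c + 2)^2*(c^2 - c - 6) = (c - 3)*(c + 2)^2*(c + 2)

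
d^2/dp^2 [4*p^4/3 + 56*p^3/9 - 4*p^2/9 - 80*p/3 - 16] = 16*p^2 + 112*p/3 - 8/9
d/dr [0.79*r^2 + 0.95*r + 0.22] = 1.58*r + 0.95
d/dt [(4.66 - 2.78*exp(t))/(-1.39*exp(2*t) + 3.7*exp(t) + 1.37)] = (-3.8642*exp(2*t) + 12.9548*exp(t) - 21.0506)*exp(t)/(1.9321*exp(4*t) - 10.286*exp(3*t) + 9.8814*exp(2*t) + 10.138*exp(t) + 1.8769)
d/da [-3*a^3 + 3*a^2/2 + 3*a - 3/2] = -9*a^2 + 3*a + 3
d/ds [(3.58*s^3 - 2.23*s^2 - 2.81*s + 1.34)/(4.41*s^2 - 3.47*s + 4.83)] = (15.7878*s^4 - 24.8452*s^3 + 72.0044*s^2 - 33.3606*s - 8.9225)/(19.4481*s^4 - 30.6054*s^3 + 54.6415*s^2 - 33.5202*s + 23.3289)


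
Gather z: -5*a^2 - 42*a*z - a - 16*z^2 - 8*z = -5*a^2 - a - 16*z^2 + z*(-42*a - 8)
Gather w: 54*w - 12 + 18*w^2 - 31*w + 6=18*w^2 + 23*w - 6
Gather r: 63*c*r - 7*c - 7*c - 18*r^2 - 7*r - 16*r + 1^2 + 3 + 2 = -14*c - 18*r^2 + r*(63*c - 23) + 6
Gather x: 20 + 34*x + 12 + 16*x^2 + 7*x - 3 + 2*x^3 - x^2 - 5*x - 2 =2*x^3 + 15*x^2 + 36*x + 27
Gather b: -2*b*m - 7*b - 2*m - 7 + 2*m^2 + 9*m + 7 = b*(-2*m - 7) + 2*m^2 + 7*m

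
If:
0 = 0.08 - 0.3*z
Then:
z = 0.27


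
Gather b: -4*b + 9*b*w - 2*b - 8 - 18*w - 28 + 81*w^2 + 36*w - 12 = b*(9*w - 6) + 81*w^2 + 18*w - 48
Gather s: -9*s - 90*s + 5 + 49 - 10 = 44 - 99*s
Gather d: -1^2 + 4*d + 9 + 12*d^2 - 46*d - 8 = 12*d^2 - 42*d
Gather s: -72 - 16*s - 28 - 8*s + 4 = -24*s - 96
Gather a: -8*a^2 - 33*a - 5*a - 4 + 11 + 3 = -8*a^2 - 38*a + 10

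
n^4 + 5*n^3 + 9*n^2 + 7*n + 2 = (n + 1)^3*(n + 2)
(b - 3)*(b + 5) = b^2 + 2*b - 15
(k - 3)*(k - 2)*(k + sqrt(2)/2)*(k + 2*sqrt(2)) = k^4 - 5*k^3 + 5*sqrt(2)*k^3/2 - 25*sqrt(2)*k^2/2 + 8*k^2 - 10*k + 15*sqrt(2)*k + 12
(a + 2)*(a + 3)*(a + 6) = a^3 + 11*a^2 + 36*a + 36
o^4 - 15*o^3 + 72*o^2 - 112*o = o*(o - 7)*(o - 4)^2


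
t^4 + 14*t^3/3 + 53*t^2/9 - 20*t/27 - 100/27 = (t - 2/3)*(t + 5/3)^2*(t + 2)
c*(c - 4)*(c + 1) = c^3 - 3*c^2 - 4*c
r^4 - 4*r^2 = r^2*(r - 2)*(r + 2)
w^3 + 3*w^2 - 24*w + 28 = (w - 2)^2*(w + 7)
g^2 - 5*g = g*(g - 5)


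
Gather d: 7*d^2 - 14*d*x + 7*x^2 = 7*d^2 - 14*d*x + 7*x^2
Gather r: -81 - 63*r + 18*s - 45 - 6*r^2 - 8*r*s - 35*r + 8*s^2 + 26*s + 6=-6*r^2 + r*(-8*s - 98) + 8*s^2 + 44*s - 120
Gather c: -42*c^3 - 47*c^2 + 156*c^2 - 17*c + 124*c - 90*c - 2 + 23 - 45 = -42*c^3 + 109*c^2 + 17*c - 24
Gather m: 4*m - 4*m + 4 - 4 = 0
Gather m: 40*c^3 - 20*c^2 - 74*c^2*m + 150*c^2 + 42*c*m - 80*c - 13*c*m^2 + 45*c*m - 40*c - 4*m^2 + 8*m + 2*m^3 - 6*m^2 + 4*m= 40*c^3 + 130*c^2 - 120*c + 2*m^3 + m^2*(-13*c - 10) + m*(-74*c^2 + 87*c + 12)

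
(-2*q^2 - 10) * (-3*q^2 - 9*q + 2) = 6*q^4 + 18*q^3 + 26*q^2 + 90*q - 20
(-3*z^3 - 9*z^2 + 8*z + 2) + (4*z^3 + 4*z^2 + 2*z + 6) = z^3 - 5*z^2 + 10*z + 8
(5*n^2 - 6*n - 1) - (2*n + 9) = 5*n^2 - 8*n - 10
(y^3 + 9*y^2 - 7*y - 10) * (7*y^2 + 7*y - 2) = 7*y^5 + 70*y^4 + 12*y^3 - 137*y^2 - 56*y + 20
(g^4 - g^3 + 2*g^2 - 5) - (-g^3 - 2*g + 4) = g^4 + 2*g^2 + 2*g - 9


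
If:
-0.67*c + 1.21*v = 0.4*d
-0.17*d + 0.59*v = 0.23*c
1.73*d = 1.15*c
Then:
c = 0.00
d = 0.00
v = 0.00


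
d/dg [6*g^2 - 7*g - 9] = 12*g - 7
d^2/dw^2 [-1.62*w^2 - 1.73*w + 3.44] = -3.24000000000000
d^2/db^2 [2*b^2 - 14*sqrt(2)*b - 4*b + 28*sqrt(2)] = 4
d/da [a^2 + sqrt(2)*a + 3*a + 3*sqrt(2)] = 2*a + sqrt(2) + 3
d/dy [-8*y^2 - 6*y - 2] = -16*y - 6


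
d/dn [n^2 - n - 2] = 2*n - 1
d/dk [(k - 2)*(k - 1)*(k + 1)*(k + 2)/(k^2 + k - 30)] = (2*k^5 + 3*k^4 - 120*k^3 - 5*k^2 + 292*k - 4)/(k^4 + 2*k^3 - 59*k^2 - 60*k + 900)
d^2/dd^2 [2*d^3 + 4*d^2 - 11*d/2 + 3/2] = 12*d + 8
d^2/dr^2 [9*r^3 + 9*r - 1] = 54*r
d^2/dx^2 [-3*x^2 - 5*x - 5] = -6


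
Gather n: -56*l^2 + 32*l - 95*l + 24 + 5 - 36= -56*l^2 - 63*l - 7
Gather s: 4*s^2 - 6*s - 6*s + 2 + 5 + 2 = 4*s^2 - 12*s + 9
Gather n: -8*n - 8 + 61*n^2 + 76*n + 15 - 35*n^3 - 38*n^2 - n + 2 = -35*n^3 + 23*n^2 + 67*n + 9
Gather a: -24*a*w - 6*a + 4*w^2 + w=a*(-24*w - 6) + 4*w^2 + w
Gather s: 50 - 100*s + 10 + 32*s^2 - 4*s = 32*s^2 - 104*s + 60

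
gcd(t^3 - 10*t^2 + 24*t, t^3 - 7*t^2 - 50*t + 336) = t - 6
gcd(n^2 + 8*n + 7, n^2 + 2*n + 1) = n + 1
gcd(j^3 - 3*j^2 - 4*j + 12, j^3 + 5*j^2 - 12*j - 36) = j^2 - j - 6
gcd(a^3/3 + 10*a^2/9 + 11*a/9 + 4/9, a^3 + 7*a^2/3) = 1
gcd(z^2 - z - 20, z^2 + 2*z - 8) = z + 4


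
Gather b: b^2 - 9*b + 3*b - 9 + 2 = b^2 - 6*b - 7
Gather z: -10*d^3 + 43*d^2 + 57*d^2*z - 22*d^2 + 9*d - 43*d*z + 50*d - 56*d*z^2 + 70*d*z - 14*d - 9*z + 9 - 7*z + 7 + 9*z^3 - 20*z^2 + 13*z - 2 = -10*d^3 + 21*d^2 + 45*d + 9*z^3 + z^2*(-56*d - 20) + z*(57*d^2 + 27*d - 3) + 14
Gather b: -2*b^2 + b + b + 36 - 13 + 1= -2*b^2 + 2*b + 24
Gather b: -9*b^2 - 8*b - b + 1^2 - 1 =-9*b^2 - 9*b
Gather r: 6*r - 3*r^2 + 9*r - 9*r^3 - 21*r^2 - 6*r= -9*r^3 - 24*r^2 + 9*r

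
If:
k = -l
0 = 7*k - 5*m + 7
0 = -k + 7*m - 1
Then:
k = -1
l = 1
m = 0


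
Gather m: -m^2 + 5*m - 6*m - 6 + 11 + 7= -m^2 - m + 12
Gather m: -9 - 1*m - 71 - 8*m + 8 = -9*m - 72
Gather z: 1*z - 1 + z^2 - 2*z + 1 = z^2 - z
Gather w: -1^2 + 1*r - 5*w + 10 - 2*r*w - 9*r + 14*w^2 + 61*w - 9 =-8*r + 14*w^2 + w*(56 - 2*r)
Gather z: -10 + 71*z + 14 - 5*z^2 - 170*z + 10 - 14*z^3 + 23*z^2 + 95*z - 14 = -14*z^3 + 18*z^2 - 4*z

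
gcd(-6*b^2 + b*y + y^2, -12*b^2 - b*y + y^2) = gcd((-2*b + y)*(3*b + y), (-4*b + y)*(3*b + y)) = 3*b + y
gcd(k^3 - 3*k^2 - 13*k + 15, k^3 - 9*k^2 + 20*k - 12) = k - 1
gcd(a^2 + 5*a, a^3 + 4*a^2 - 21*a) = a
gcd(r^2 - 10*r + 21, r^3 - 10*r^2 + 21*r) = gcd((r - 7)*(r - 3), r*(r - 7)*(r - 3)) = r^2 - 10*r + 21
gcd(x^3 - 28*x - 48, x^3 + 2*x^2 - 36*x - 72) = x^2 - 4*x - 12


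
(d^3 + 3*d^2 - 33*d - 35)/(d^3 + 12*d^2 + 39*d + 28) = (d - 5)/(d + 4)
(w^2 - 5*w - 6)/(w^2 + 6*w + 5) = (w - 6)/(w + 5)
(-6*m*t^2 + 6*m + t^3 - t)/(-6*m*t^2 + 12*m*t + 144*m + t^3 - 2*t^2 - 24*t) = (t^2 - 1)/(t^2 - 2*t - 24)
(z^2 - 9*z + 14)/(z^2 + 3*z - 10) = (z - 7)/(z + 5)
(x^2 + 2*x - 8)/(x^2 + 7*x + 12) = (x - 2)/(x + 3)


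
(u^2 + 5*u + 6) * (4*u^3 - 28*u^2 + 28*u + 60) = 4*u^5 - 8*u^4 - 88*u^3 + 32*u^2 + 468*u + 360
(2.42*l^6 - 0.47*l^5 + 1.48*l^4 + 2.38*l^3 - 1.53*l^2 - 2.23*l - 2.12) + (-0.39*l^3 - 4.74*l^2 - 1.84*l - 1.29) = 2.42*l^6 - 0.47*l^5 + 1.48*l^4 + 1.99*l^3 - 6.27*l^2 - 4.07*l - 3.41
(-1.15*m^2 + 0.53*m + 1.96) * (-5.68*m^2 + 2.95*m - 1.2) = 6.532*m^4 - 6.4029*m^3 - 8.1893*m^2 + 5.146*m - 2.352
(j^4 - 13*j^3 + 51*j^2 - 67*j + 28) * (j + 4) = j^5 - 9*j^4 - j^3 + 137*j^2 - 240*j + 112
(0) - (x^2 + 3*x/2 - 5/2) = -x^2 - 3*x/2 + 5/2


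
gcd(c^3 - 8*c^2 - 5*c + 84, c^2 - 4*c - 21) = c^2 - 4*c - 21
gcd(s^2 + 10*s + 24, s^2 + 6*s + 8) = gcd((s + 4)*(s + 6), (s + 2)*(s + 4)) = s + 4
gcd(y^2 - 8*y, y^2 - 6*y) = y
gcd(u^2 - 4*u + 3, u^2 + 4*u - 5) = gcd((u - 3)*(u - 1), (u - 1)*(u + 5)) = u - 1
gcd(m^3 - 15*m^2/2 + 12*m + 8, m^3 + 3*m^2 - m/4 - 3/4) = m + 1/2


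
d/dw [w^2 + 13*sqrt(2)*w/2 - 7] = 2*w + 13*sqrt(2)/2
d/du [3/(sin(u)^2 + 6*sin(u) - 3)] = -6*(sin(u) + 3)*cos(u)/(sin(u)^2 + 6*sin(u) - 3)^2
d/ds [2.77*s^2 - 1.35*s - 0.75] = 5.54*s - 1.35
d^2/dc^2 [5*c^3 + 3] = 30*c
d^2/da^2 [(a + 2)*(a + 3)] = 2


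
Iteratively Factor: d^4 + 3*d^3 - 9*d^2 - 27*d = (d - 3)*(d^3 + 6*d^2 + 9*d) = d*(d - 3)*(d^2 + 6*d + 9) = d*(d - 3)*(d + 3)*(d + 3)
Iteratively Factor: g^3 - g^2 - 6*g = (g + 2)*(g^2 - 3*g) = (g - 3)*(g + 2)*(g)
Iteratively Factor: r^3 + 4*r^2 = (r)*(r^2 + 4*r) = r^2*(r + 4)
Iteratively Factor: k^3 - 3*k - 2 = (k + 1)*(k^2 - k - 2) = (k - 2)*(k + 1)*(k + 1)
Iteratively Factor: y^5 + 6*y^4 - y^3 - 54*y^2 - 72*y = (y)*(y^4 + 6*y^3 - y^2 - 54*y - 72) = y*(y + 3)*(y^3 + 3*y^2 - 10*y - 24) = y*(y - 3)*(y + 3)*(y^2 + 6*y + 8) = y*(y - 3)*(y + 2)*(y + 3)*(y + 4)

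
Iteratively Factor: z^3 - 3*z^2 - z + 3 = (z - 1)*(z^2 - 2*z - 3) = (z - 1)*(z + 1)*(z - 3)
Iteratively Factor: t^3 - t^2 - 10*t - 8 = (t + 2)*(t^2 - 3*t - 4) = (t - 4)*(t + 2)*(t + 1)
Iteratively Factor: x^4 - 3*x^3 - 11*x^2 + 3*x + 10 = (x - 1)*(x^3 - 2*x^2 - 13*x - 10) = (x - 5)*(x - 1)*(x^2 + 3*x + 2) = (x - 5)*(x - 1)*(x + 1)*(x + 2)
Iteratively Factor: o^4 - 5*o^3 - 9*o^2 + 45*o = (o - 5)*(o^3 - 9*o) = (o - 5)*(o - 3)*(o^2 + 3*o) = o*(o - 5)*(o - 3)*(o + 3)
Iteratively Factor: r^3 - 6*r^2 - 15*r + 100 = (r - 5)*(r^2 - r - 20) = (r - 5)*(r + 4)*(r - 5)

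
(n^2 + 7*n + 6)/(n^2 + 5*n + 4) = (n + 6)/(n + 4)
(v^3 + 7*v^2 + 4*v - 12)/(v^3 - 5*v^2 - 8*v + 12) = (v + 6)/(v - 6)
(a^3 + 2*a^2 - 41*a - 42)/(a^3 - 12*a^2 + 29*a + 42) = (a + 7)/(a - 7)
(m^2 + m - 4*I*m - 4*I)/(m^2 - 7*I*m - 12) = (m + 1)/(m - 3*I)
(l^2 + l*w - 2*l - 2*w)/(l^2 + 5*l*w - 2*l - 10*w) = (l + w)/(l + 5*w)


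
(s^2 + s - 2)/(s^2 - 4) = (s - 1)/(s - 2)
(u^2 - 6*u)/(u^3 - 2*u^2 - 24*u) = 1/(u + 4)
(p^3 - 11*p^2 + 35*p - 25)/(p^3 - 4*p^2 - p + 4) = (p^2 - 10*p + 25)/(p^2 - 3*p - 4)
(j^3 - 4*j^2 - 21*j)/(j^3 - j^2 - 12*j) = (j - 7)/(j - 4)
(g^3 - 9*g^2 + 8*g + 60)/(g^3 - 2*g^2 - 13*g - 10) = (g - 6)/(g + 1)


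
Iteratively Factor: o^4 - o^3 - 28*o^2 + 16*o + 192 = (o + 3)*(o^3 - 4*o^2 - 16*o + 64) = (o + 3)*(o + 4)*(o^2 - 8*o + 16) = (o - 4)*(o + 3)*(o + 4)*(o - 4)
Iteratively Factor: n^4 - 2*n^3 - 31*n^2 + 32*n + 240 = (n - 5)*(n^3 + 3*n^2 - 16*n - 48) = (n - 5)*(n + 4)*(n^2 - n - 12) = (n - 5)*(n + 3)*(n + 4)*(n - 4)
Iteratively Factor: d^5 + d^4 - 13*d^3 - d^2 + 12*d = (d - 1)*(d^4 + 2*d^3 - 11*d^2 - 12*d) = d*(d - 1)*(d^3 + 2*d^2 - 11*d - 12) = d*(d - 1)*(d + 1)*(d^2 + d - 12) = d*(d - 3)*(d - 1)*(d + 1)*(d + 4)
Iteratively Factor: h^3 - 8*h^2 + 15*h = (h - 5)*(h^2 - 3*h) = (h - 5)*(h - 3)*(h)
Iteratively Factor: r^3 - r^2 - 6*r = (r + 2)*(r^2 - 3*r) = r*(r + 2)*(r - 3)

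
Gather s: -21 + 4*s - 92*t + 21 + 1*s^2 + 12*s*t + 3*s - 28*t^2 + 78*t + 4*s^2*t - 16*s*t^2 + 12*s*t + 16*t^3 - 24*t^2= s^2*(4*t + 1) + s*(-16*t^2 + 24*t + 7) + 16*t^3 - 52*t^2 - 14*t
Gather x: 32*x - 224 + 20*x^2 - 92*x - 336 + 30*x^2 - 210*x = 50*x^2 - 270*x - 560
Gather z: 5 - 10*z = 5 - 10*z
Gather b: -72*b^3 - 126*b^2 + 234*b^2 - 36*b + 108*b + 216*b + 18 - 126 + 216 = -72*b^3 + 108*b^2 + 288*b + 108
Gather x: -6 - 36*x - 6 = -36*x - 12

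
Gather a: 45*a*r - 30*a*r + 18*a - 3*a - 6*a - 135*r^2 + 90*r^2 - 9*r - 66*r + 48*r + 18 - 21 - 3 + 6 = a*(15*r + 9) - 45*r^2 - 27*r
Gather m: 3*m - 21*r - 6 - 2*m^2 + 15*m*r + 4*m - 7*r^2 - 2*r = -2*m^2 + m*(15*r + 7) - 7*r^2 - 23*r - 6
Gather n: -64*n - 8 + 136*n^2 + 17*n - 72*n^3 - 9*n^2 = -72*n^3 + 127*n^2 - 47*n - 8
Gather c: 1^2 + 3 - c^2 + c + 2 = -c^2 + c + 6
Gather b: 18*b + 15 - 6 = 18*b + 9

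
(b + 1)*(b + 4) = b^2 + 5*b + 4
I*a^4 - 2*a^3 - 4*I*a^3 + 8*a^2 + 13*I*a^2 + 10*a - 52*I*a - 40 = (a - 4)*(a - 2*I)*(a + 5*I)*(I*a + 1)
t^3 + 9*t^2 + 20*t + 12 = (t + 1)*(t + 2)*(t + 6)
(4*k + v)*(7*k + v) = 28*k^2 + 11*k*v + v^2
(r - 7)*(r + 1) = r^2 - 6*r - 7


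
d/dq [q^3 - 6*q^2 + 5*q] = 3*q^2 - 12*q + 5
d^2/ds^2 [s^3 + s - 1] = 6*s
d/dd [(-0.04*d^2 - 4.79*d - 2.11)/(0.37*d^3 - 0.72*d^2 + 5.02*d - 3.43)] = (0.0148*d^4 + 3.5446*d^3 - 1.3075*d^2 - 2.764*d + 27.0219)/(0.1369*d^6 - 0.5328*d^5 + 4.2332*d^4 - 9.767*d^3 + 30.1396*d^2 - 34.4372*d + 11.7649)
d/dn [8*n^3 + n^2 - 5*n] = 24*n^2 + 2*n - 5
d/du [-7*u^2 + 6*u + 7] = 6 - 14*u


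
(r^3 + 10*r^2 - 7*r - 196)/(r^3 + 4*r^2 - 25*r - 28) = (r + 7)/(r + 1)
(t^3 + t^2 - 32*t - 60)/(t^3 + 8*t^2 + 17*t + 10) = (t - 6)/(t + 1)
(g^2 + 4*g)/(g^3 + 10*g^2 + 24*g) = 1/(g + 6)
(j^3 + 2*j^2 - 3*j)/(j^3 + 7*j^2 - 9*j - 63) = j*(j - 1)/(j^2 + 4*j - 21)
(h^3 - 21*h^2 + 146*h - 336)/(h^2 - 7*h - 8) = (h^2 - 13*h + 42)/(h + 1)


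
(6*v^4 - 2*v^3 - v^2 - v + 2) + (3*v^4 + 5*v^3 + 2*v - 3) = 9*v^4 + 3*v^3 - v^2 + v - 1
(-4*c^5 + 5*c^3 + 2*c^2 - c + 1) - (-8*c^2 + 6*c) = -4*c^5 + 5*c^3 + 10*c^2 - 7*c + 1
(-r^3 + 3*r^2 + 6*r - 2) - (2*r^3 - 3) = -3*r^3 + 3*r^2 + 6*r + 1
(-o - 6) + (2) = -o - 4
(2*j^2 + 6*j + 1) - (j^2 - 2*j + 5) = j^2 + 8*j - 4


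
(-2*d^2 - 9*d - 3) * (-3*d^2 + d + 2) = 6*d^4 + 25*d^3 - 4*d^2 - 21*d - 6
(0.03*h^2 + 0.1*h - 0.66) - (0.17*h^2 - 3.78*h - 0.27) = -0.14*h^2 + 3.88*h - 0.39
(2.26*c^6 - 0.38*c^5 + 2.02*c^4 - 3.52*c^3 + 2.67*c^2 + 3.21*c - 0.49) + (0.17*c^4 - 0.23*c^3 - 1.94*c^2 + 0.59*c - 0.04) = 2.26*c^6 - 0.38*c^5 + 2.19*c^4 - 3.75*c^3 + 0.73*c^2 + 3.8*c - 0.53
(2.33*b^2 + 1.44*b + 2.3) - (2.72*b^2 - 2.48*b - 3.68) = -0.39*b^2 + 3.92*b + 5.98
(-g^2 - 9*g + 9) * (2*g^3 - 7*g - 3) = -2*g^5 - 18*g^4 + 25*g^3 + 66*g^2 - 36*g - 27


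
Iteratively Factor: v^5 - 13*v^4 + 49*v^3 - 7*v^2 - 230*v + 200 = (v - 5)*(v^4 - 8*v^3 + 9*v^2 + 38*v - 40) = (v - 5)*(v - 1)*(v^3 - 7*v^2 + 2*v + 40) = (v - 5)*(v - 4)*(v - 1)*(v^2 - 3*v - 10) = (v - 5)*(v - 4)*(v - 1)*(v + 2)*(v - 5)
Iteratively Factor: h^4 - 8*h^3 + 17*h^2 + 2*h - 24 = (h - 4)*(h^3 - 4*h^2 + h + 6) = (h - 4)*(h - 2)*(h^2 - 2*h - 3) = (h - 4)*(h - 2)*(h + 1)*(h - 3)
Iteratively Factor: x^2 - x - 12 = (x + 3)*(x - 4)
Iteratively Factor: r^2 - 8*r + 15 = (r - 5)*(r - 3)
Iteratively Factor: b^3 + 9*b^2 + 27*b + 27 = (b + 3)*(b^2 + 6*b + 9) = (b + 3)^2*(b + 3)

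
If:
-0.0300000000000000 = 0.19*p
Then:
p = -0.16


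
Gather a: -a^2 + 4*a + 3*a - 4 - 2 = -a^2 + 7*a - 6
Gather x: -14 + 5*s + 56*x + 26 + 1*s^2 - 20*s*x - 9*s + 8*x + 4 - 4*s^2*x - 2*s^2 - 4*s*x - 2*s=-s^2 - 6*s + x*(-4*s^2 - 24*s + 64) + 16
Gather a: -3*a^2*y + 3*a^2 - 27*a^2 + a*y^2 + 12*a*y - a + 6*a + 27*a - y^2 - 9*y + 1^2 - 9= a^2*(-3*y - 24) + a*(y^2 + 12*y + 32) - y^2 - 9*y - 8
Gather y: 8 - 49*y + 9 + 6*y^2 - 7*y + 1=6*y^2 - 56*y + 18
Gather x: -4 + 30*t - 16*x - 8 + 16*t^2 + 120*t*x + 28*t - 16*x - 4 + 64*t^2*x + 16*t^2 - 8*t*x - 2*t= 32*t^2 + 56*t + x*(64*t^2 + 112*t - 32) - 16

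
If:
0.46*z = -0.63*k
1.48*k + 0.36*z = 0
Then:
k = 0.00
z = 0.00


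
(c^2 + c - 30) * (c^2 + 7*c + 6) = c^4 + 8*c^3 - 17*c^2 - 204*c - 180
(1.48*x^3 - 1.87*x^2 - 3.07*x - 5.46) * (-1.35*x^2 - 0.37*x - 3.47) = -1.998*x^5 + 1.9769*x^4 - 0.2992*x^3 + 14.9958*x^2 + 12.6731*x + 18.9462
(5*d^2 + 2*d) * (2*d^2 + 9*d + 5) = 10*d^4 + 49*d^3 + 43*d^2 + 10*d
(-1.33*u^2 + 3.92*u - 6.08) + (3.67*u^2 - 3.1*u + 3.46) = 2.34*u^2 + 0.82*u - 2.62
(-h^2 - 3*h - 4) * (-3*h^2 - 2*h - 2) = 3*h^4 + 11*h^3 + 20*h^2 + 14*h + 8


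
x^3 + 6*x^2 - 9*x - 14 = (x - 2)*(x + 1)*(x + 7)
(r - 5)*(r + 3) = r^2 - 2*r - 15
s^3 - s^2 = s^2*(s - 1)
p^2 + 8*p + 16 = (p + 4)^2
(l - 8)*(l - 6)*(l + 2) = l^3 - 12*l^2 + 20*l + 96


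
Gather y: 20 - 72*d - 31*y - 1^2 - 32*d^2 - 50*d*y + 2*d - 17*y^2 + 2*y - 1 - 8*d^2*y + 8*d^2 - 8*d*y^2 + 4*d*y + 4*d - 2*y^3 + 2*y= -24*d^2 - 66*d - 2*y^3 + y^2*(-8*d - 17) + y*(-8*d^2 - 46*d - 27) + 18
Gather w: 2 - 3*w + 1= 3 - 3*w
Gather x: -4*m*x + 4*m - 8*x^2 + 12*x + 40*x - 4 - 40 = 4*m - 8*x^2 + x*(52 - 4*m) - 44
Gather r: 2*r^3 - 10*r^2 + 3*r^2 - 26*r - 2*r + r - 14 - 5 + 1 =2*r^3 - 7*r^2 - 27*r - 18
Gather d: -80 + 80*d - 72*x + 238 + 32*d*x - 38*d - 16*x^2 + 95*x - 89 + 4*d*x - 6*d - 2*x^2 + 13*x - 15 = d*(36*x + 36) - 18*x^2 + 36*x + 54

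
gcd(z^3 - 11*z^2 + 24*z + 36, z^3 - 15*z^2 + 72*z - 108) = z^2 - 12*z + 36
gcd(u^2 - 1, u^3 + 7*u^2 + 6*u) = u + 1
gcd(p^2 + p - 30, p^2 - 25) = p - 5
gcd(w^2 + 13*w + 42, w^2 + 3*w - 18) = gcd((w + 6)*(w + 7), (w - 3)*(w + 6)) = w + 6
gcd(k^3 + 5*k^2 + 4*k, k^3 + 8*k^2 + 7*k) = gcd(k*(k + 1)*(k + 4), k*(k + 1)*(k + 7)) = k^2 + k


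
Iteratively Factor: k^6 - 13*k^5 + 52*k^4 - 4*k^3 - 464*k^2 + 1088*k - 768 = (k - 4)*(k^5 - 9*k^4 + 16*k^3 + 60*k^2 - 224*k + 192) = (k - 4)*(k - 2)*(k^4 - 7*k^3 + 2*k^2 + 64*k - 96) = (k - 4)^2*(k - 2)*(k^3 - 3*k^2 - 10*k + 24) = (k - 4)^3*(k - 2)*(k^2 + k - 6) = (k - 4)^3*(k - 2)*(k + 3)*(k - 2)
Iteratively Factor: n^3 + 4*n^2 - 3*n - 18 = (n - 2)*(n^2 + 6*n + 9) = (n - 2)*(n + 3)*(n + 3)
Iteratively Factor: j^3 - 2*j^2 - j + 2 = (j - 2)*(j^2 - 1) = (j - 2)*(j + 1)*(j - 1)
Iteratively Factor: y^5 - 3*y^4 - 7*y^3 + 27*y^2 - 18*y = (y)*(y^4 - 3*y^3 - 7*y^2 + 27*y - 18) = y*(y - 2)*(y^3 - y^2 - 9*y + 9) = y*(y - 2)*(y + 3)*(y^2 - 4*y + 3) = y*(y - 2)*(y - 1)*(y + 3)*(y - 3)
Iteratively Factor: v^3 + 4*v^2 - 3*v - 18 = (v - 2)*(v^2 + 6*v + 9) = (v - 2)*(v + 3)*(v + 3)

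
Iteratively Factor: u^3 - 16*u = (u - 4)*(u^2 + 4*u) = (u - 4)*(u + 4)*(u)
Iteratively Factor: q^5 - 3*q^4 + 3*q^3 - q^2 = (q - 1)*(q^4 - 2*q^3 + q^2) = (q - 1)^2*(q^3 - q^2) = q*(q - 1)^2*(q^2 - q) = q^2*(q - 1)^2*(q - 1)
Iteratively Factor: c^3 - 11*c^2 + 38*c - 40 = (c - 2)*(c^2 - 9*c + 20) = (c - 5)*(c - 2)*(c - 4)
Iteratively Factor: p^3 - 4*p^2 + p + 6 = (p + 1)*(p^2 - 5*p + 6) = (p - 2)*(p + 1)*(p - 3)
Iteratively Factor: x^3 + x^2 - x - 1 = (x - 1)*(x^2 + 2*x + 1) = (x - 1)*(x + 1)*(x + 1)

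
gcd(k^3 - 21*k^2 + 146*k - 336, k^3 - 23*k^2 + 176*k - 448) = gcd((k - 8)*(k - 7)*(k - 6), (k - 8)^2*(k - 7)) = k^2 - 15*k + 56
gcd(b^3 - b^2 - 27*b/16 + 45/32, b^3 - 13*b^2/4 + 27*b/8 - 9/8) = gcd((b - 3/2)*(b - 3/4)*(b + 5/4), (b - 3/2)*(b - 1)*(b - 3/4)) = b^2 - 9*b/4 + 9/8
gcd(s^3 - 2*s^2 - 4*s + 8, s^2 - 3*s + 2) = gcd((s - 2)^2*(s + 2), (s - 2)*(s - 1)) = s - 2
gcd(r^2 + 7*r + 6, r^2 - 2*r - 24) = 1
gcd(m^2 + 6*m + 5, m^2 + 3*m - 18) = 1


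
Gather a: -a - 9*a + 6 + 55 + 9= 70 - 10*a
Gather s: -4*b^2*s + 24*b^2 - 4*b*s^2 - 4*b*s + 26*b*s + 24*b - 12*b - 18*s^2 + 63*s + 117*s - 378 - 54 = 24*b^2 + 12*b + s^2*(-4*b - 18) + s*(-4*b^2 + 22*b + 180) - 432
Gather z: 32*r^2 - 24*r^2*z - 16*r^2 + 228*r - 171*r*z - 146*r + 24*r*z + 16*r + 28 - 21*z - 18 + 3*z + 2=16*r^2 + 98*r + z*(-24*r^2 - 147*r - 18) + 12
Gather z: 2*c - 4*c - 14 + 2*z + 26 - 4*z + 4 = -2*c - 2*z + 16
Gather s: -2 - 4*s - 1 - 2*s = -6*s - 3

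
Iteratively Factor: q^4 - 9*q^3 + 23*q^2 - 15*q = (q - 1)*(q^3 - 8*q^2 + 15*q) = (q - 3)*(q - 1)*(q^2 - 5*q) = q*(q - 3)*(q - 1)*(q - 5)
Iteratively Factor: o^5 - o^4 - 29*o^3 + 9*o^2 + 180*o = (o + 4)*(o^4 - 5*o^3 - 9*o^2 + 45*o) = (o - 5)*(o + 4)*(o^3 - 9*o) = o*(o - 5)*(o + 4)*(o^2 - 9) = o*(o - 5)*(o + 3)*(o + 4)*(o - 3)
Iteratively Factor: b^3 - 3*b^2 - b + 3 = (b - 1)*(b^2 - 2*b - 3) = (b - 1)*(b + 1)*(b - 3)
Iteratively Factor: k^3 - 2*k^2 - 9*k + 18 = (k - 3)*(k^2 + k - 6) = (k - 3)*(k + 3)*(k - 2)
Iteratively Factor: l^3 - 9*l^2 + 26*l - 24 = (l - 4)*(l^2 - 5*l + 6) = (l - 4)*(l - 2)*(l - 3)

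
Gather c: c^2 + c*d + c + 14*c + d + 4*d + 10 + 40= c^2 + c*(d + 15) + 5*d + 50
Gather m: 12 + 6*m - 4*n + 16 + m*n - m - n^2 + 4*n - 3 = m*(n + 5) - n^2 + 25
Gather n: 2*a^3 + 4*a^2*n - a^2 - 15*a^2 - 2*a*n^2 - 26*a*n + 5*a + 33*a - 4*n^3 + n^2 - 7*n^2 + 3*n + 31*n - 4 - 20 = 2*a^3 - 16*a^2 + 38*a - 4*n^3 + n^2*(-2*a - 6) + n*(4*a^2 - 26*a + 34) - 24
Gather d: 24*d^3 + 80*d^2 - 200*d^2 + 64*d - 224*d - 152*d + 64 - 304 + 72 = 24*d^3 - 120*d^2 - 312*d - 168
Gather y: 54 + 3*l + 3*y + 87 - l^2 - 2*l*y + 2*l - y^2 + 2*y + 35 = -l^2 + 5*l - y^2 + y*(5 - 2*l) + 176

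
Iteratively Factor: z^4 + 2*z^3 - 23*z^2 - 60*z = (z + 3)*(z^3 - z^2 - 20*z) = (z + 3)*(z + 4)*(z^2 - 5*z) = z*(z + 3)*(z + 4)*(z - 5)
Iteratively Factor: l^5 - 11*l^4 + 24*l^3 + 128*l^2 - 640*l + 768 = (l - 3)*(l^4 - 8*l^3 + 128*l - 256) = (l - 4)*(l - 3)*(l^3 - 4*l^2 - 16*l + 64) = (l - 4)^2*(l - 3)*(l^2 - 16) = (l - 4)^3*(l - 3)*(l + 4)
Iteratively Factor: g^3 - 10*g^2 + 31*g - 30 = (g - 5)*(g^2 - 5*g + 6) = (g - 5)*(g - 3)*(g - 2)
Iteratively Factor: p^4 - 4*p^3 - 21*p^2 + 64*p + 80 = (p - 4)*(p^3 - 21*p - 20) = (p - 4)*(p + 1)*(p^2 - p - 20) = (p - 4)*(p + 1)*(p + 4)*(p - 5)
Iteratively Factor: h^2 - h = (h - 1)*(h)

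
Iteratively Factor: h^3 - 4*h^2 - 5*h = (h + 1)*(h^2 - 5*h) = (h - 5)*(h + 1)*(h)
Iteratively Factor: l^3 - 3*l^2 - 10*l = (l)*(l^2 - 3*l - 10) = l*(l - 5)*(l + 2)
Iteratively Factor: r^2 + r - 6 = (r - 2)*(r + 3)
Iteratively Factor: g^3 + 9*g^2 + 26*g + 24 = (g + 3)*(g^2 + 6*g + 8) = (g + 2)*(g + 3)*(g + 4)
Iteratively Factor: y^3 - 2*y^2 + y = (y)*(y^2 - 2*y + 1) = y*(y - 1)*(y - 1)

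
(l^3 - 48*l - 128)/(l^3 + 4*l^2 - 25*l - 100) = (l^2 - 4*l - 32)/(l^2 - 25)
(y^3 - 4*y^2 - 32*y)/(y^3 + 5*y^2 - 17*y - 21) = y*(y^2 - 4*y - 32)/(y^3 + 5*y^2 - 17*y - 21)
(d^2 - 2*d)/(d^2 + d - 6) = d/(d + 3)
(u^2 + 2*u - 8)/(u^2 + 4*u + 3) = (u^2 + 2*u - 8)/(u^2 + 4*u + 3)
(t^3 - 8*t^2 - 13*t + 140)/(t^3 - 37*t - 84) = (t - 5)/(t + 3)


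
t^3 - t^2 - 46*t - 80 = (t - 8)*(t + 2)*(t + 5)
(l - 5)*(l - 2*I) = l^2 - 5*l - 2*I*l + 10*I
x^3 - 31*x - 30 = (x - 6)*(x + 1)*(x + 5)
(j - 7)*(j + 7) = j^2 - 49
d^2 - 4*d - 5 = (d - 5)*(d + 1)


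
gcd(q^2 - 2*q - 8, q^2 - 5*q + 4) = q - 4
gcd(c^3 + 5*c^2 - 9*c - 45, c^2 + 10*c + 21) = c + 3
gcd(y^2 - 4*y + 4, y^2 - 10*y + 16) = y - 2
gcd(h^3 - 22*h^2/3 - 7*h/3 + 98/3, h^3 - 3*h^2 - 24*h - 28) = h^2 - 5*h - 14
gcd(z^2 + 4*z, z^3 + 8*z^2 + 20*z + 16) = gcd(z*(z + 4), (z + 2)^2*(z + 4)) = z + 4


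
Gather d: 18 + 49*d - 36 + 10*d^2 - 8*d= 10*d^2 + 41*d - 18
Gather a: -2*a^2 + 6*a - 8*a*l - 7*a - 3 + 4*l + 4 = -2*a^2 + a*(-8*l - 1) + 4*l + 1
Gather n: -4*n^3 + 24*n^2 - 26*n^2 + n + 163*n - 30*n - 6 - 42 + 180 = -4*n^3 - 2*n^2 + 134*n + 132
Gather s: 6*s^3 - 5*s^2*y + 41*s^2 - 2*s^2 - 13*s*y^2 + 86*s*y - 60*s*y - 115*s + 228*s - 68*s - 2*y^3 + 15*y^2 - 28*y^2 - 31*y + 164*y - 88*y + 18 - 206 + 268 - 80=6*s^3 + s^2*(39 - 5*y) + s*(-13*y^2 + 26*y + 45) - 2*y^3 - 13*y^2 + 45*y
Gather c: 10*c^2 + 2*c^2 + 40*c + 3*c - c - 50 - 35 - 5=12*c^2 + 42*c - 90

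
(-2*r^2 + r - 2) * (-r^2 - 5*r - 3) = 2*r^4 + 9*r^3 + 3*r^2 + 7*r + 6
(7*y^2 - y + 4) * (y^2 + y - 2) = 7*y^4 + 6*y^3 - 11*y^2 + 6*y - 8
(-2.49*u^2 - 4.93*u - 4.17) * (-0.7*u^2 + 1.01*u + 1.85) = 1.743*u^4 + 0.936099999999999*u^3 - 6.6668*u^2 - 13.3322*u - 7.7145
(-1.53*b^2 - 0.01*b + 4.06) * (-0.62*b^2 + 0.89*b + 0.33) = 0.9486*b^4 - 1.3555*b^3 - 3.031*b^2 + 3.6101*b + 1.3398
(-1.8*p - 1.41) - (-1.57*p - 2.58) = 1.17 - 0.23*p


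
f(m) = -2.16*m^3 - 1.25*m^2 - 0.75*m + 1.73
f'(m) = -6.48*m^2 - 2.5*m - 0.75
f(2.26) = -31.28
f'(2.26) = -39.50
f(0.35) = 1.22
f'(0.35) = -2.42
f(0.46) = 0.91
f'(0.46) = -3.27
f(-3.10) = 56.39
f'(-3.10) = -55.27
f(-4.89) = 228.08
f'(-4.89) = -143.48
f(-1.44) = 6.67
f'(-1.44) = -10.59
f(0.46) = 0.91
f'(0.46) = -3.27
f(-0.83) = 2.73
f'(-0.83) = -3.14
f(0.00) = 1.73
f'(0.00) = -0.75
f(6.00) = -514.33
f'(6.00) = -249.03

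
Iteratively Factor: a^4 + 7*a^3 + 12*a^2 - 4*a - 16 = (a + 2)*(a^3 + 5*a^2 + 2*a - 8) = (a + 2)^2*(a^2 + 3*a - 4) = (a - 1)*(a + 2)^2*(a + 4)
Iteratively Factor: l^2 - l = (l - 1)*(l)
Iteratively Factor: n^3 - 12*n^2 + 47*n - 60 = (n - 4)*(n^2 - 8*n + 15) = (n - 5)*(n - 4)*(n - 3)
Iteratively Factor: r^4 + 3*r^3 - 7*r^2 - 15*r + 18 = (r + 3)*(r^3 - 7*r + 6) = (r + 3)^2*(r^2 - 3*r + 2) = (r - 2)*(r + 3)^2*(r - 1)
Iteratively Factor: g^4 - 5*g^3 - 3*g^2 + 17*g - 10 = (g - 1)*(g^3 - 4*g^2 - 7*g + 10) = (g - 1)^2*(g^2 - 3*g - 10) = (g - 5)*(g - 1)^2*(g + 2)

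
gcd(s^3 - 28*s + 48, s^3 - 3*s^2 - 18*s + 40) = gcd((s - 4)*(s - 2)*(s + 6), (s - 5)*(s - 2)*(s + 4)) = s - 2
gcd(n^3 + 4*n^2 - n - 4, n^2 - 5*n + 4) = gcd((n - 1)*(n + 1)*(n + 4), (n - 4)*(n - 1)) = n - 1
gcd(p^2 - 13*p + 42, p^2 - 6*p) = p - 6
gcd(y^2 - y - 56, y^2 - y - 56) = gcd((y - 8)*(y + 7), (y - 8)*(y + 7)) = y^2 - y - 56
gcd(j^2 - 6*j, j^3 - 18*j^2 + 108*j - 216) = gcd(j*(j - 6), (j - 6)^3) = j - 6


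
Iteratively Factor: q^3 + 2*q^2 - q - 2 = (q - 1)*(q^2 + 3*q + 2) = (q - 1)*(q + 1)*(q + 2)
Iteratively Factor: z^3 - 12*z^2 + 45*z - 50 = (z - 2)*(z^2 - 10*z + 25) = (z - 5)*(z - 2)*(z - 5)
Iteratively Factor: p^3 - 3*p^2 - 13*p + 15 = (p + 3)*(p^2 - 6*p + 5) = (p - 5)*(p + 3)*(p - 1)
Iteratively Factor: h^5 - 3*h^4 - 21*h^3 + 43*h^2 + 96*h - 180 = (h - 5)*(h^4 + 2*h^3 - 11*h^2 - 12*h + 36) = (h - 5)*(h - 2)*(h^3 + 4*h^2 - 3*h - 18) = (h - 5)*(h - 2)^2*(h^2 + 6*h + 9) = (h - 5)*(h - 2)^2*(h + 3)*(h + 3)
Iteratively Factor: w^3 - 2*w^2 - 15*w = (w)*(w^2 - 2*w - 15) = w*(w - 5)*(w + 3)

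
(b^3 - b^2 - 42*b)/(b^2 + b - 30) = b*(b - 7)/(b - 5)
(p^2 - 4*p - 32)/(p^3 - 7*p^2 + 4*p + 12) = (p^2 - 4*p - 32)/(p^3 - 7*p^2 + 4*p + 12)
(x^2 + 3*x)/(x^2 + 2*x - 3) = x/(x - 1)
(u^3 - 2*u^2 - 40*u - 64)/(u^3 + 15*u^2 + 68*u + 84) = (u^2 - 4*u - 32)/(u^2 + 13*u + 42)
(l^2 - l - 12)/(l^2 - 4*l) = (l + 3)/l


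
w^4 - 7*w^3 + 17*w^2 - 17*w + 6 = (w - 3)*(w - 2)*(w - 1)^2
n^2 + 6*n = n*(n + 6)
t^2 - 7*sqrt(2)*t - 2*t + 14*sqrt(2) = (t - 2)*(t - 7*sqrt(2))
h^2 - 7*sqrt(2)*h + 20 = (h - 5*sqrt(2))*(h - 2*sqrt(2))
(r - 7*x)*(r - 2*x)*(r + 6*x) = r^3 - 3*r^2*x - 40*r*x^2 + 84*x^3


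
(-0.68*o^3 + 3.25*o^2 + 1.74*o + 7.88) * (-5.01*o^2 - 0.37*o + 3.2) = 3.4068*o^5 - 16.0309*o^4 - 12.0959*o^3 - 29.7226*o^2 + 2.6524*o + 25.216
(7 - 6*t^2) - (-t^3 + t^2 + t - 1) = t^3 - 7*t^2 - t + 8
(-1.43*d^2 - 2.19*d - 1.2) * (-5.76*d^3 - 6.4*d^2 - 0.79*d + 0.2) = 8.2368*d^5 + 21.7664*d^4 + 22.0577*d^3 + 9.1241*d^2 + 0.51*d - 0.24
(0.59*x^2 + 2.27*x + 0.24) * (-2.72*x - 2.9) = -1.6048*x^3 - 7.8854*x^2 - 7.2358*x - 0.696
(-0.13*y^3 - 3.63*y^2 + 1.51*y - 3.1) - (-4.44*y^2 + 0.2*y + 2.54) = -0.13*y^3 + 0.81*y^2 + 1.31*y - 5.64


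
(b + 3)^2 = b^2 + 6*b + 9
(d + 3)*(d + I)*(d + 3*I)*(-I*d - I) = -I*d^4 + 4*d^3 - 4*I*d^3 + 16*d^2 + 12*d + 12*I*d + 9*I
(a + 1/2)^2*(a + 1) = a^3 + 2*a^2 + 5*a/4 + 1/4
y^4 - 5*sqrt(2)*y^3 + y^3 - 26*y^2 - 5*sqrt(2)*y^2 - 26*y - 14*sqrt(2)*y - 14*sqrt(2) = (y + 1)*(y - 7*sqrt(2))*(y + sqrt(2))^2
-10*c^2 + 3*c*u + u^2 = (-2*c + u)*(5*c + u)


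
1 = 1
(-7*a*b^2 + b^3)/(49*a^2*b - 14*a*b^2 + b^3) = -b/(7*a - b)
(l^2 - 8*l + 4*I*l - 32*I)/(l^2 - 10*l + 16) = (l + 4*I)/(l - 2)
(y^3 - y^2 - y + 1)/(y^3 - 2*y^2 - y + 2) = (y - 1)/(y - 2)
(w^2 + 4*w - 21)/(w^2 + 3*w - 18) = (w + 7)/(w + 6)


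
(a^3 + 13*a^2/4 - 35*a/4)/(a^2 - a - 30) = a*(4*a - 7)/(4*(a - 6))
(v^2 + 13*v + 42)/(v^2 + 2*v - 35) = (v + 6)/(v - 5)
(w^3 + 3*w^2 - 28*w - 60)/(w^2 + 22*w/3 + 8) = 3*(w^2 - 3*w - 10)/(3*w + 4)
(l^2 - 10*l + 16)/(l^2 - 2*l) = (l - 8)/l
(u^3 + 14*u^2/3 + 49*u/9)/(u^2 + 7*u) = (9*u^2 + 42*u + 49)/(9*(u + 7))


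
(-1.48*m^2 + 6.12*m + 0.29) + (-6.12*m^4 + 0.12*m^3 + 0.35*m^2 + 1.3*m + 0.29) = -6.12*m^4 + 0.12*m^3 - 1.13*m^2 + 7.42*m + 0.58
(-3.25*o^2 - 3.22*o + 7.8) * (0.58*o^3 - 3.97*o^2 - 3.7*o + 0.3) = -1.885*o^5 + 11.0349*o^4 + 29.3324*o^3 - 20.027*o^2 - 29.826*o + 2.34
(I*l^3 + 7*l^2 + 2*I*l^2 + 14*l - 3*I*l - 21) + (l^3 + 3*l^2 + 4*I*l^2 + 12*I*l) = l^3 + I*l^3 + 10*l^2 + 6*I*l^2 + 14*l + 9*I*l - 21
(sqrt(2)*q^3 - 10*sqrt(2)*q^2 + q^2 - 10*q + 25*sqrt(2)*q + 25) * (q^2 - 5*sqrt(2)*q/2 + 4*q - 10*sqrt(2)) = sqrt(2)*q^5 - 6*sqrt(2)*q^4 - 4*q^4 - 35*sqrt(2)*q^3/2 + 24*q^3 + 60*q^2 + 115*sqrt(2)*q^2 - 400*q + 75*sqrt(2)*q/2 - 250*sqrt(2)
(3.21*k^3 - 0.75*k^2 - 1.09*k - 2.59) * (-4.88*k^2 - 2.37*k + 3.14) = -15.6648*k^5 - 3.9477*k^4 + 17.1761*k^3 + 12.8675*k^2 + 2.7157*k - 8.1326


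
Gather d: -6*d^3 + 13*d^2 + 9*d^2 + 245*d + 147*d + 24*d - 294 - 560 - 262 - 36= -6*d^3 + 22*d^2 + 416*d - 1152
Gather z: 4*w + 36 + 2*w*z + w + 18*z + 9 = 5*w + z*(2*w + 18) + 45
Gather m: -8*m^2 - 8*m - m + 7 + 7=-8*m^2 - 9*m + 14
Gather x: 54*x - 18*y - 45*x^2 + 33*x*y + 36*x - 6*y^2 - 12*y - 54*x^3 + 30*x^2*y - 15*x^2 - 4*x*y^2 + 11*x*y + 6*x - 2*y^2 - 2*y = -54*x^3 + x^2*(30*y - 60) + x*(-4*y^2 + 44*y + 96) - 8*y^2 - 32*y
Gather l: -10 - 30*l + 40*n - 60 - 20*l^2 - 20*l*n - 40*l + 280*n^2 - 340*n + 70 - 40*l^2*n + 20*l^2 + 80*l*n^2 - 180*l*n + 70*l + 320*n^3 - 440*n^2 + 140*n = -40*l^2*n + l*(80*n^2 - 200*n) + 320*n^3 - 160*n^2 - 160*n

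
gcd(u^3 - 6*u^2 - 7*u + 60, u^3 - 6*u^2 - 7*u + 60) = u^3 - 6*u^2 - 7*u + 60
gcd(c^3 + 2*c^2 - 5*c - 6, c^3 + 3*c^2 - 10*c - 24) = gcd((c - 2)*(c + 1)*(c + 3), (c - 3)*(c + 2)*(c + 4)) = 1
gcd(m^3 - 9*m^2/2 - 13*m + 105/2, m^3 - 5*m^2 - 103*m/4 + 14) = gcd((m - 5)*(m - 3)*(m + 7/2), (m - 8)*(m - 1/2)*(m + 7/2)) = m + 7/2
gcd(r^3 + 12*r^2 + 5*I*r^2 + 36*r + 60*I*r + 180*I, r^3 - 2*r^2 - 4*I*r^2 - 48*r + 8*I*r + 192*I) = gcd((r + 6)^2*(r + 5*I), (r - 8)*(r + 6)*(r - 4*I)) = r + 6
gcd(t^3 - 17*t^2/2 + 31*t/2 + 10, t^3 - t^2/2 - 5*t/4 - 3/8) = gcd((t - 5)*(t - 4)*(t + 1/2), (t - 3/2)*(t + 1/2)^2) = t + 1/2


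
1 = 1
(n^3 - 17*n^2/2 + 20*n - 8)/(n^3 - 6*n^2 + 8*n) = (n^2 - 9*n/2 + 2)/(n*(n - 2))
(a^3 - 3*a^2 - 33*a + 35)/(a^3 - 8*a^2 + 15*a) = (a^3 - 3*a^2 - 33*a + 35)/(a*(a^2 - 8*a + 15))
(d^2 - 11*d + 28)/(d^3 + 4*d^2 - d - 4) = (d^2 - 11*d + 28)/(d^3 + 4*d^2 - d - 4)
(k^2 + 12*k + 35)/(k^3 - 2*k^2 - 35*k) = (k + 7)/(k*(k - 7))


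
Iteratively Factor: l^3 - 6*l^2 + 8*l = (l - 2)*(l^2 - 4*l) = l*(l - 2)*(l - 4)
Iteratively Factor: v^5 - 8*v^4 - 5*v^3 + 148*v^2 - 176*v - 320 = (v - 5)*(v^4 - 3*v^3 - 20*v^2 + 48*v + 64) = (v - 5)*(v - 4)*(v^3 + v^2 - 16*v - 16) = (v - 5)*(v - 4)*(v + 1)*(v^2 - 16) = (v - 5)*(v - 4)*(v + 1)*(v + 4)*(v - 4)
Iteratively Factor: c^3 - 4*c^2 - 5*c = (c - 5)*(c^2 + c) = c*(c - 5)*(c + 1)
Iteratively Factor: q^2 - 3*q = (q)*(q - 3)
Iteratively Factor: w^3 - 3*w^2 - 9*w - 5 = (w + 1)*(w^2 - 4*w - 5) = (w - 5)*(w + 1)*(w + 1)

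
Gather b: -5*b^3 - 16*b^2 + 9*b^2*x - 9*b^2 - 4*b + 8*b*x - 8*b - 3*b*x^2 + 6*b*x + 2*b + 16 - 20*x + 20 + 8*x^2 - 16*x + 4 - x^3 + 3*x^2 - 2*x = -5*b^3 + b^2*(9*x - 25) + b*(-3*x^2 + 14*x - 10) - x^3 + 11*x^2 - 38*x + 40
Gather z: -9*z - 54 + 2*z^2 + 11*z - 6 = 2*z^2 + 2*z - 60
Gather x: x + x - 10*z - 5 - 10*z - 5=2*x - 20*z - 10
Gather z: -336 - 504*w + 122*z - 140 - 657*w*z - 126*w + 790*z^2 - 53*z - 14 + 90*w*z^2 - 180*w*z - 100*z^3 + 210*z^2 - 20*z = -630*w - 100*z^3 + z^2*(90*w + 1000) + z*(49 - 837*w) - 490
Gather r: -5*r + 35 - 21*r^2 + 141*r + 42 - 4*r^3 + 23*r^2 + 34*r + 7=-4*r^3 + 2*r^2 + 170*r + 84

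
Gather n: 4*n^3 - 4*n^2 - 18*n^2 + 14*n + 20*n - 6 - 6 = 4*n^3 - 22*n^2 + 34*n - 12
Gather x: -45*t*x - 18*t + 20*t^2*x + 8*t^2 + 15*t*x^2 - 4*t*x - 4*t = 8*t^2 + 15*t*x^2 - 22*t + x*(20*t^2 - 49*t)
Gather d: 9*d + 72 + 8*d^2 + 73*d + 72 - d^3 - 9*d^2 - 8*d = -d^3 - d^2 + 74*d + 144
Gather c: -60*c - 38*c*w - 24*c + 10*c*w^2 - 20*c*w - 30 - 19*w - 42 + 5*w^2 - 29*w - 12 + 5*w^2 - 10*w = c*(10*w^2 - 58*w - 84) + 10*w^2 - 58*w - 84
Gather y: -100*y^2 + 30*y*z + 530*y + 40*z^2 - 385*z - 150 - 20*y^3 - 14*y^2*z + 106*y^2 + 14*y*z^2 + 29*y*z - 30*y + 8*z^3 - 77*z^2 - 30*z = -20*y^3 + y^2*(6 - 14*z) + y*(14*z^2 + 59*z + 500) + 8*z^3 - 37*z^2 - 415*z - 150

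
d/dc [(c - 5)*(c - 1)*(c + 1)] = 3*c^2 - 10*c - 1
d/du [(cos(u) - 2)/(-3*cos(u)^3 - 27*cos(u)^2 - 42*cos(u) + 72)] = (69*cos(u) - 3*cos(2*u) - cos(3*u) + 5)*sin(u)/(6*(cos(u)^3 + 9*cos(u)^2 + 14*cos(u) - 24)^2)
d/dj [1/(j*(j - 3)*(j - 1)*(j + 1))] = (-4*j^3 + 9*j^2 + 2*j - 3)/(j^2*(j^6 - 6*j^5 + 7*j^4 + 12*j^3 - 17*j^2 - 6*j + 9))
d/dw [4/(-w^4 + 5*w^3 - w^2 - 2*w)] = 4*(4*w^3 - 15*w^2 + 2*w + 2)/(w^2*(w^3 - 5*w^2 + w + 2)^2)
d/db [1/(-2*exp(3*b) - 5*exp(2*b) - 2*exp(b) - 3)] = (6*exp(2*b) + 10*exp(b) + 2)*exp(b)/(2*exp(3*b) + 5*exp(2*b) + 2*exp(b) + 3)^2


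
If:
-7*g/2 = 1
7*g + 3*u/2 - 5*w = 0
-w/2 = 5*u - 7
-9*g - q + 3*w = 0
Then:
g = -2/7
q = 1896/721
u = 144/103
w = 2/103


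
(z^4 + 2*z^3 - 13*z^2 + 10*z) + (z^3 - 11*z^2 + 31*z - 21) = z^4 + 3*z^3 - 24*z^2 + 41*z - 21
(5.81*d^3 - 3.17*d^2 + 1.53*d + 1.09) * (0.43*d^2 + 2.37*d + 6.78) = 2.4983*d^5 + 12.4066*d^4 + 32.5368*d^3 - 17.3978*d^2 + 12.9567*d + 7.3902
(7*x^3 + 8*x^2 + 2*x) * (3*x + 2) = 21*x^4 + 38*x^3 + 22*x^2 + 4*x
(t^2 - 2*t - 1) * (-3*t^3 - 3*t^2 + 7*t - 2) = -3*t^5 + 3*t^4 + 16*t^3 - 13*t^2 - 3*t + 2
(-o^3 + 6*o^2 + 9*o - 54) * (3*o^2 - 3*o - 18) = -3*o^5 + 21*o^4 + 27*o^3 - 297*o^2 + 972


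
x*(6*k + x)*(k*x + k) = 6*k^2*x^2 + 6*k^2*x + k*x^3 + k*x^2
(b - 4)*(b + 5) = b^2 + b - 20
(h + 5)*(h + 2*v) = h^2 + 2*h*v + 5*h + 10*v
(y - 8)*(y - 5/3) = y^2 - 29*y/3 + 40/3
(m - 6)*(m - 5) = m^2 - 11*m + 30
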